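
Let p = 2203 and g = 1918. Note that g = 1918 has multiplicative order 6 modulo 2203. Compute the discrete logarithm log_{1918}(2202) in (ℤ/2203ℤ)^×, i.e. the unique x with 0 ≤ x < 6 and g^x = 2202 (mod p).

Successive powers of 1918 modulo 2203:
  1918^0=1  1918^1=1918  1918^2=1917  1918^3=2202
So 1918^3 ≡ 2202 (mod 2203), giving x = 3.

3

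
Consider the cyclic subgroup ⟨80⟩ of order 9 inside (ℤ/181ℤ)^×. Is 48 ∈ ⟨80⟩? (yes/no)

yes

48 ∈ ⟨80⟩ iff 48^9 ≡ 1 (mod 181), since |⟨80⟩| = 9.
48^9 mod 181 = 1.
Since 1 = 1, 48 lies in the subgroup.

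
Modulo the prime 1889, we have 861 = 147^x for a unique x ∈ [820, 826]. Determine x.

823

Compute 147^820 mod 1889 = 423, then multiply by 147 repeatedly:
  147^820=423  147^821=1733  147^822=1625  147^823=861
Found 861 at exponent 823.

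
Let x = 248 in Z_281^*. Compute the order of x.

The order of 248 must divide p − 1 = 280 = 2^3 · 5 · 7.
Divisors: 1, 2, 4, 5, 7, 8, 10, 14, 20, 28, 35, 40, 56, 70, 140, 280.
Check each in increasing order: 248^1 ≡ 248;  248^2 ≡ 246;  248^4 ≡ 101;  248^5 ≡ 39;  248^7 ≡ 40;  248^8 ≡ 85;  248^10 ≡ 116;  248^14 ≡ 195;  248^20 ≡ 249;  248^28 ≡ 90;  248^35 ≡ 228;  248^40 ≡ 181;  248^56 ≡ 232;  248^70 ≡ 280;  248^140 ≡ 1.
Smallest exponent giving 1 is 140.

140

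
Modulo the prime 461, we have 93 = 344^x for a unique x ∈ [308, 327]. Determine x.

322

Compute 344^308 mod 461 = 26, then multiply by 344 repeatedly:
  344^308=26  344^309=185  344^310=22  344^311=192  344^312=125
  344^313=127  344^314=354  344^315=72  344^316=335  344^317=451
  344^318=248  344^319=27  344^320=68  344^321=342  344^322=93
Found 93 at exponent 322.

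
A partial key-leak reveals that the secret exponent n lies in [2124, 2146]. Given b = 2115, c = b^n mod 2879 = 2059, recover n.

Compute 2115^2124 mod 2879 = 333, then multiply by 2115 repeatedly:
  2115^2124=333  2115^2125=1819  2115^2126=841  2115^2127=2372  2115^2128=1562
  2115^2129=1417  2115^2130=2795  2115^2131=838  2115^2132=1785  2115^2133=906
  2115^2134=1655  2115^2135=2340  2115^2136=99  2115^2137=2097  2115^2138=1495
  2115^2139=783  2115^2140=620  2115^2141=1355  2115^2142=1220  2115^2143=716
  2115^2144=2865  2115^2145=2059
Found 2059 at exponent 2145.

2145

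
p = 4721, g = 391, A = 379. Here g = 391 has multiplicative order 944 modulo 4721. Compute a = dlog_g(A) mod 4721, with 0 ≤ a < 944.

408

Baby-step giant-step with m = ceil(sqrt(944)) = 31.
Baby table (391^j mod 4721 for j=0..30):
  0:1  1:391  2:1809  3:3890  4:828  5:2720  6:1295  7:1198
  8:1039  9:243  10:593  11:534  12:1070  13:2922  14:20  15:3099
  16:3133  17:2264  18:2397  19:2469  20:2295  21:355  22:1896  23:139
  24:2418  25:1238  26:2516  27:1788  28:400  29:607  30:1287
Giant step factor: 391^(-31) ≡ 3745 (mod 4721).
Scan 379·3745^i mod 4721 for i = 0, 1, …:
  i=0: 379   i=1: 3055   i=2: 1992   i=3: 860
  i=4: 978   i=5: 3835   i=6: 793   i=7: 276
  i=8: 4442   i=9: 3207   i=10: 4712   i=11: 4063
  i=12: 152   i=13: 2720
Match at i=13, j=5: a = 13·31 + 5 = 408.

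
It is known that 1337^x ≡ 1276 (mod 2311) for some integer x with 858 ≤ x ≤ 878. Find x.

861

Compute 1337^858 mod 2311 = 2305, then multiply by 1337 repeatedly:
  1337^858=2305  1337^859=1222  1337^860=2248  1337^861=1276
Found 1276 at exponent 861.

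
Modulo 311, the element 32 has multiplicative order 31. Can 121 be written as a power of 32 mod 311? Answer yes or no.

yes

121 ∈ ⟨32⟩ iff 121^31 ≡ 1 (mod 311), since |⟨32⟩| = 31.
121^31 mod 311 = 1.
Since 1 = 1, 121 lies in the subgroup.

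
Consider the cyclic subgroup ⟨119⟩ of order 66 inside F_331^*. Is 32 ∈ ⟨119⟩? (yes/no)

32 ∈ ⟨119⟩ iff 32^66 ≡ 1 (mod 331), since |⟨119⟩| = 66.
32^66 mod 331 = 1.
Since 1 = 1, 32 lies in the subgroup.

yes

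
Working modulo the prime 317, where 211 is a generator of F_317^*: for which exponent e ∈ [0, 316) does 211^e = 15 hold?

196

Baby-step giant-step with m = ceil(sqrt(316)) = 18.
Baby table (211^j mod 317 for j=0..17):
  0:1  1:211  2:141  3:270  4:227  5:30  6:307  7:109
  8:175  9:153  10:266  11:17  12:100  13:178  14:152  15:55
  16:193  17:147
Giant step factor: 211^(-18) ≡ 207 (mod 317).
Scan 15·207^i mod 317 for i = 0, 1, …:
  i=0: 15   i=1: 252   i=2: 176   i=3: 294
  i=4: 311   i=5: 26   i=6: 310   i=7: 136
  i=8: 256   i=9: 53   i=10: 193
Match at i=10, j=16: e = 10·18 + 16 = 196.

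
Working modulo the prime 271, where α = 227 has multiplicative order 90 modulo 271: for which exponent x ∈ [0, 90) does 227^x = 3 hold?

87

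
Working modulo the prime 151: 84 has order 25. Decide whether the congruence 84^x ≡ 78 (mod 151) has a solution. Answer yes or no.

78 ∈ ⟨84⟩ iff 78^25 ≡ 1 (mod 151), since |⟨84⟩| = 25.
78^25 mod 151 = 1.
Since 1 = 1, 78 lies in the subgroup.

yes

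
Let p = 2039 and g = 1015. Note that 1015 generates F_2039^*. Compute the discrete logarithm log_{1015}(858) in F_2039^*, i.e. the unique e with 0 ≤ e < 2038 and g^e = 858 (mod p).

76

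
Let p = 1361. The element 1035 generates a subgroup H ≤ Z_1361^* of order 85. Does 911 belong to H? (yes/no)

yes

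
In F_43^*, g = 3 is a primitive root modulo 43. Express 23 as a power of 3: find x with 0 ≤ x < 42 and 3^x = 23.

Baby-step giant-step with m = ceil(sqrt(42)) = 7.
Baby table (3^j mod 43 for j=0..6):
  0:1  1:3  2:9  3:27  4:38  5:28  6:41
Giant step factor: 3^(-7) ≡ 7 (mod 43).
Scan 23·7^i mod 43 for i = 0, 1, …:
  i=0: 23   i=1: 32   i=2: 9
Match at i=2, j=2: x = 2·7 + 2 = 16.

16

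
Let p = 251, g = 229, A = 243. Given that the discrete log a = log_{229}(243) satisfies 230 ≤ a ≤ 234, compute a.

230

Compute 229^230 mod 251 = 243, then multiply by 229 repeatedly:
  229^230=243
Found 243 at exponent 230.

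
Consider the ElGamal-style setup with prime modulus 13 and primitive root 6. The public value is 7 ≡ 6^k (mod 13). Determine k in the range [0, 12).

7

Successive powers of 6 modulo 13:
  6^0=1  6^1=6  6^2=10  6^3=8  6^4=9  6^5=2
  6^6=12  6^7=7
So 6^7 ≡ 7 (mod 13), giving k = 7.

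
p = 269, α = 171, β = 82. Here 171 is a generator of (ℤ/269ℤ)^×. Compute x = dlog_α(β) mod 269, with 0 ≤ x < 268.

201

Baby-step giant-step with m = ceil(sqrt(268)) = 17.
Baby table (171^j mod 269 for j=0..16):
  0:1  1:171  2:189  3:39  4:213  5:108  6:176  7:237
  8:177  9:139  10:97  11:178  12:41  13:17  14:217  15:254
  16:125
Giant step factor: 171^(-17) ≡ 128 (mod 269).
Scan 82·128^i mod 269 for i = 0, 1, …:
  i=0: 82   i=1: 5   i=2: 102   i=3: 144
  i=4: 140   i=5: 166   i=6: 266   i=7: 154
  i=8: 75   i=9: 185   i=10: 8   i=11: 217
Match at i=11, j=14: x = 11·17 + 14 = 201.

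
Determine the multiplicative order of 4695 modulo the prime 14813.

The order of 4695 must divide p − 1 = 14812 = 2^2 · 7 · 23^2.
Divisors: 1, 2, 4, 7, 14, 23, 28, 46, 92, 161, 322, 529, 644, 1058, 2116, 3703, 7406, 14812.
Check each in increasing order: 4695^1 ≡ 4695;  4695^2 ≡ 1281;  4695^4 ≡ 11531;  4695^7 ≡ 13643;  4695^14 ≡ 6104;  4695^23 ≡ 1907;  4695^28 ≡ 4121;  4695^46 ≡ 7464;  4695^92 ≡ 14416;  4695^161 ≡ 10771;  4695^322 ≡ 13838;  4695^529 ≡ 10164;  4695^644 ≡ 2593;  4695^1058 ≡ 1034;  4695^2116 ≡ 2620;  4695^3703 ≡ 3322;  4695^7406 ≡ 14812;  4695^14812 ≡ 1.
Smallest exponent giving 1 is 14812.

14812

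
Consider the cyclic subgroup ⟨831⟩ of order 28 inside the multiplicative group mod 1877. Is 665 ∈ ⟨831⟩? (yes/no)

yes

665 ∈ ⟨831⟩ iff 665^28 ≡ 1 (mod 1877), since |⟨831⟩| = 28.
665^28 mod 1877 = 1.
Since 1 = 1, 665 lies in the subgroup.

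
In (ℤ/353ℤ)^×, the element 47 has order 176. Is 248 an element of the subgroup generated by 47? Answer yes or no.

no

248 ∈ ⟨47⟩ iff 248^176 ≡ 1 (mod 353), since |⟨47⟩| = 176.
248^176 mod 353 = 352.
Since 352 ≠ 1, 248 does not lie in the subgroup.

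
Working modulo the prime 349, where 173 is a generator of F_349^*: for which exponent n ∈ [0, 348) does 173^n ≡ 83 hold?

226

Baby-step giant-step with m = ceil(sqrt(348)) = 19.
Baby table (173^j mod 349 for j=0..18):
  0:1  1:173  2:264  3:302  4:245  5:156  6:115  7:2
  8:346  9:179  10:255  11:141  12:312  13:230  14:4  15:343
  16:9  17:161  18:282
Giant step factor: 173^(-19) ≡ 33 (mod 349).
Scan 83·33^i mod 349 for i = 0, 1, …:
  i=0: 83   i=1: 296   i=2: 345   i=3: 217
  i=4: 181   i=5: 40   i=6: 273   i=7: 284
  i=8: 298   i=9: 62   i=10: 301   i=11: 161
Match at i=11, j=17: n = 11·19 + 17 = 226.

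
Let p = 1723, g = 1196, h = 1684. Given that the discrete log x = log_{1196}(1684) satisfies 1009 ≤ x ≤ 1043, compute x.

Compute 1196^1009 mod 1723 = 1308, then multiply by 1196 repeatedly:
  1196^1009=1308  1196^1010=1607  1196^1011=827  1196^1012=90  1196^1013=814
  1196^1014=49  1196^1015=22  1196^1016=467  1196^1017=280  1196^1018=618
  1196^1019=1684
Found 1684 at exponent 1019.

1019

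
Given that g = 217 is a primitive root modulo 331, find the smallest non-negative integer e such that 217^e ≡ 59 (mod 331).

233

Baby-step giant-step with m = ceil(sqrt(330)) = 19.
Baby table (217^j mod 331 for j=0..18):
  0:1  1:217  2:87  3:12  4:287  5:51  6:144  7:134
  8:281  9:73  10:284  11:62  12:214  13:98  14:82  15:251
  16:183  17:322  18:33
Giant step factor: 217^(-19) ≡ 93 (mod 331).
Scan 59·93^i mod 331 for i = 0, 1, …:
  i=0: 59   i=1: 191   i=2: 220   i=3: 269
  i=4: 192   i=5: 313   i=6: 312   i=7: 219
  i=8: 176   i=9: 149   i=10: 286   i=11: 118
  i=12: 51
Match at i=12, j=5: e = 12·19 + 5 = 233.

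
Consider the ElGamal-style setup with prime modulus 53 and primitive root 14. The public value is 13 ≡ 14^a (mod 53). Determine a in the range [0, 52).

12

Baby-step giant-step with m = ceil(sqrt(52)) = 8.
Baby table (14^j mod 53 for j=0..7):
  0:1  1:14  2:37  3:41  4:44  5:33  6:38  7:2
Giant step factor: 14^(-8) ≡ 36 (mod 53).
Scan 13·36^i mod 53 for i = 0, 1, …:
  i=0: 13   i=1: 44
Match at i=1, j=4: a = 1·8 + 4 = 12.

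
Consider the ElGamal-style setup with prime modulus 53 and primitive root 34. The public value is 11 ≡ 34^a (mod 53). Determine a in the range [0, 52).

Successive powers of 34 modulo 53:
  34^0=1  34^1=34  34^2=43  34^3=31  34^4=47  34^5=8
  34^6=7  34^7=26  34^8=36  34^9=5  34^10=11
So 34^10 ≡ 11 (mod 53), giving a = 10.

10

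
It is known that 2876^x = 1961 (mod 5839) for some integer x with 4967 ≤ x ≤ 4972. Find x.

4968

Compute 2876^4967 mod 5839 = 5257, then multiply by 2876 repeatedly:
  2876^4967=5257  2876^4968=1961
Found 1961 at exponent 4968.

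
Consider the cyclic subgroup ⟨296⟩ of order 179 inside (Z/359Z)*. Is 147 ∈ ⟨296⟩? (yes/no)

yes

147 ∈ ⟨296⟩ iff 147^179 ≡ 1 (mod 359), since |⟨296⟩| = 179.
147^179 mod 359 = 1.
Since 1 = 1, 147 lies in the subgroup.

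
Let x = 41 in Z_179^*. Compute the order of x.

178

The order of 41 must divide p − 1 = 178 = 2 · 89.
Divisors: 1, 2, 89, 178.
Check each in increasing order: 41^1 ≡ 41;  41^2 ≡ 70;  41^89 ≡ 178;  41^178 ≡ 1.
Smallest exponent giving 1 is 178.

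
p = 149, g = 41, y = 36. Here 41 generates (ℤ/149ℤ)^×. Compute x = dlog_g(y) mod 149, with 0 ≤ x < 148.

44

Baby-step giant-step with m = ceil(sqrt(148)) = 13.
Baby table (41^j mod 149 for j=0..12):
  0:1  1:41  2:42  3:83  4:125  5:59  6:35  7:94
  8:129  9:74  10:54  11:128  12:33
Giant step factor: 41^(-13) ≡ 87 (mod 149).
Scan 36·87^i mod 149 for i = 0, 1, …:
  i=0: 36   i=1: 3   i=2: 112   i=3: 59
Match at i=3, j=5: x = 3·13 + 5 = 44.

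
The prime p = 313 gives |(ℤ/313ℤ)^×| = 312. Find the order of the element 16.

The order of 16 must divide p − 1 = 312 = 2^3 · 3 · 13.
Divisors: 1, 2, 3, 4, 6, 8, 12, 13, 24, 26, 39, 52, 78, 104, 156, 312.
Check each in increasing order: 16^1 ≡ 16;  16^2 ≡ 256;  16^3 ≡ 27;  16^4 ≡ 119;  16^6 ≡ 103;  16^8 ≡ 76;  16^12 ≡ 280;  16^13 ≡ 98;  16^24 ≡ 150;  16^26 ≡ 214;  16^39 ≡ 1.
Smallest exponent giving 1 is 39.

39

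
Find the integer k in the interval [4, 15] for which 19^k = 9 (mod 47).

Compute 19^4 mod 47 = 37, then multiply by 19 repeatedly:
  19^4=37  19^5=45  19^6=9
Found 9 at exponent 6.

6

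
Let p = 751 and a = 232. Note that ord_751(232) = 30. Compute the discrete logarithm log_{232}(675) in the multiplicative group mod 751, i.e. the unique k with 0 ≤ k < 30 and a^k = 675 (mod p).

23

Successive powers of 232 modulo 751:
  232^0=1  232^1=232  232^2=503  232^3=291  232^4=673  232^5=679
  232^6=569  232^7=583  232^8=76  232^9=359  232^10=678  232^11=337
  232^12=80  232^13=536  232^14=437  232^15=750  232^16=519  232^17=248
  232^18=460  232^19=78  232^20=72  232^21=182  232^22=168  232^23=675
So 232^23 ≡ 675 (mod 751), giving k = 23.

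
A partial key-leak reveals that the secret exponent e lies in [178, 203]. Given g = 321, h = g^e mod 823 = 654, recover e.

185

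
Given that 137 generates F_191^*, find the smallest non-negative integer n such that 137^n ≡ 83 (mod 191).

Baby-step giant-step with m = ceil(sqrt(190)) = 14.
Baby table (137^j mod 191 for j=0..13):
  0:1  1:137  2:51  3:111  4:118  5:122  6:97  7:110
  8:172  9:71  10:177  11:183  12:50  13:165
Giant step factor: 137^(-14) ≡ 134 (mod 191).
Scan 83·134^i mod 191 for i = 0, 1, …:
  i=0: 83   i=1: 44   i=2: 166   i=3: 88
  i=4: 141   i=5: 176   i=6: 91   i=7: 161
  i=8: 182   i=9: 131   i=10: 173   i=11: 71
Match at i=11, j=9: n = 11·14 + 9 = 163.

163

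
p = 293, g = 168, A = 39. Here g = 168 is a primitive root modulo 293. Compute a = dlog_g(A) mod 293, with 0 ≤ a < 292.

Baby-step giant-step with m = ceil(sqrt(292)) = 18.
Baby table (168^j mod 293 for j=0..17):
  0:1  1:168  2:96  3:13  4:133  5:76  6:169  7:264
  8:109  9:146  10:209  11:245  12:140  13:80  14:255  15:62
  16:161  17:92
Giant step factor: 168^(-18) ≡ 4 (mod 293).
Scan 39·4^i mod 293 for i = 0, 1, …:
  i=0: 39   i=1: 156   i=2: 38   i=3: 152
  i=4: 22   i=5: 88   i=6: 59   i=7: 236
  i=8: 65   i=9: 260   i=10: 161
Match at i=10, j=16: a = 10·18 + 16 = 196.

196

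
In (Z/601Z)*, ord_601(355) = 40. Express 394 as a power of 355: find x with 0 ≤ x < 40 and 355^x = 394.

14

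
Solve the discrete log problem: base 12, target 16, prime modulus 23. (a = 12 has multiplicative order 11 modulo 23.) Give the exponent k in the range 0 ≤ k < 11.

Successive powers of 12 modulo 23:
  12^0=1  12^1=12  12^2=6  12^3=3  12^4=13  12^5=18
  12^6=9  12^7=16
So 12^7 ≡ 16 (mod 23), giving k = 7.

7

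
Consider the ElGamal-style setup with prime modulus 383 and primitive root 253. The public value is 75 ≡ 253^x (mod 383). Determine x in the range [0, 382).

Baby-step giant-step with m = ceil(sqrt(382)) = 20.
Baby table (253^j mod 383 for j=0..19):
  0:1  1:253  2:48  3:271  4:6  5:369  6:288  7:94
  8:36  9:299  10:196  11:181  12:216  13:262  14:27  15:320
  16:147  17:40  18:162  19:5
Giant step factor: 253^(-20) ≡ 175 (mod 383).
Scan 75·175^i mod 383 for i = 0, 1, …:
  i=0: 75   i=1: 103   i=2: 24   i=3: 370
  i=4: 23   i=5: 195   i=6: 38   i=7: 139
  i=8: 196
Match at i=8, j=10: x = 8·20 + 10 = 170.

170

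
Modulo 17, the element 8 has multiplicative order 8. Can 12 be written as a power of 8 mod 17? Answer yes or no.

no

⟨8⟩ has order 8; its elements mod 17 are {1, 2, 4, 8, 9, 13, 15, 16}.
12 is not in this set.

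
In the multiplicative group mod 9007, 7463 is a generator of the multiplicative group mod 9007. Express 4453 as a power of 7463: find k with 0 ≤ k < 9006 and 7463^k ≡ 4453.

Baby-step giant-step with m = ceil(sqrt(9006)) = 95.
Baby table (7463^j mod 9007 for j=0..94):
  0:1  1:7463  2:6088  3:3436  4:8946  5:4114  6:6926  7:6572
  8:3721  9:1242  10:843  11:4423  12:7201  13:5301  14:2619  15:407
  16:2082  17:891  18:2367  19:2194  20:8103  21:8698  22:8732  23:1271
  24:1102  25:835  26:7768  27:3532  28:4834  29:3107  30:3523  31:716
  32:2357  33:8627  34:1265  35:1359  36:335  37:5166  38:3898  39:7171
  40:6586  41:119  42:5411  43:3912  44:3569  45:1748  46:3188  47:4557
  48:7466  49:1456  50:3686  51:1240  52:3931  53:1254  54:329  55:5423
  56:3398  57:4569  58:6952  59:2456  60:8890  61:508  62:8264  63:3303
  64:7137  65:5040  66:288  67:5678  68:5986  69:7805  70:446  71:4915
  72:4141  73:1266  74:8822  75:6423  76:8602  77:3837  78:2278  79:4505
  80:6691  81:125  82:5154  83:4412  84:6171  85:1382  86:851  87:1078
  88:1863  89:5768  90:2131  91:6298  92:3448  93:8432  94:5114
Giant step factor: 7463^(-95) ≡ 1468 (mod 9007).
Scan 4453·1468^i mod 9007 for i = 0, 1, …:
  i=0: 4453   i=1: 6929   i=2: 2869   i=3: 5423
Match at i=3, j=55: k = 3·95 + 55 = 340.

340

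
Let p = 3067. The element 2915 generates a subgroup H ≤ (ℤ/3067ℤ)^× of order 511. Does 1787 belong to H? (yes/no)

yes

1787 ∈ ⟨2915⟩ iff 1787^511 ≡ 1 (mod 3067), since |⟨2915⟩| = 511.
1787^511 mod 3067 = 1.
Since 1 = 1, 1787 lies in the subgroup.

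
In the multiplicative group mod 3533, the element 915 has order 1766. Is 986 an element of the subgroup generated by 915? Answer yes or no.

986 ∈ ⟨915⟩ iff 986^1766 ≡ 1 (mod 3533), since |⟨915⟩| = 1766.
986^1766 mod 3533 = 1.
Since 1 = 1, 986 lies in the subgroup.

yes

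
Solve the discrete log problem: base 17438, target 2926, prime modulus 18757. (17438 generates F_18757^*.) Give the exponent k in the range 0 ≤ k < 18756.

14520

Baby-step giant-step with m = ceil(sqrt(18756)) = 137.
Baby table (17438^j mod 18757 for j=0..136):
  0:1  1:17438  2:14117  3:5378  4:15321  5:11647  6:18347  7:15594
  8:7943  9:8346  10:1985  11:7765  12:18044  13:2597  14:7088  15:10671
  16:11458  17:5040  18:10975  19:4379  20:1255  21:14028  22:10227  23:15627
  24:1930  25:5282  26:10646  27:6919  28:8498  29:7824  30:15251  31:10192
  32:5521  33:14274  34:4622  35:18364  36:11928  37:4091  38:5987  39:18601
  40:18194  41:11074  42:5097  43:10820  44:2497  45:7689  46:5746  47:17611
  48:11014  49:9209  50:7865  51:17443  52:7522  53:935  54:4697  55:13224
  56:1554  57:13544  58:10885  59:10547  60:6201  61:17690  62:598  63:17789
  64:1316  65:8597  66:8542  67:6059  68:17418  69:2983  70:4393  71:1546
  72:5339  73:10491  74:5037  75:14932  76:18299  77:3878  78:5579  79:12800
  80:16857  81:11419  82:210  83:4365  84:964  85:3960  86:9963  87:7460
  88:7685  89:11022  90:17414  91:8259  92:4196  93:17548  94:326  95:1417
  96:6677  97:8827  98:5284  99:8008  100:16396  101:497  102:952  103:1031
  104:9372  105:17952  106:11403  107:2557  108:3577  109:8701  110:2665  111:11181
  112:14020  113:2022  114:15233  115:15177  116:14013  117:11255  118:10199  119:15045
  120:551  121:4754  122:13069  123:18429  124:1221  125:2603  126:17931  127:1588
  128:6212  129:3181  130:5829  131:1919  132:1034  133:5415  134:4032  135:8780
  136:11006
Giant step factor: 17438^(-137) ≡ 5586 (mod 18757).
Scan 2926·5586^i mod 18757 for i = 0, 1, …:
  i=0: 2926   i=1: 7289   i=2: 13664   i=3: 4871
  i=4: 11756   i=5: 759   i=6: 692   i=7: 1570
  i=8: 10501   i=9: 5447     …   i=104: 18087
  i=105: 8780
Match at i=105, j=135: k = 105·137 + 135 = 14520.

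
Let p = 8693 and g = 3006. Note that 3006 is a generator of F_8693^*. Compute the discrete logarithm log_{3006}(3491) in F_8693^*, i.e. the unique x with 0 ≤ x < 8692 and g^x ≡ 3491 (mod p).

Baby-step giant-step with m = ceil(sqrt(8692)) = 94.
Baby table (3006^j mod 8693 for j=0..93):
  0:1  1:3006  2:4009  3:2556  4:7417  5:6650  6:4693  7:7112
  8:2585  9:7661  10:1209  11:580  12:4880  13:4189  14:4670  15:7518
  16:6001  17:1031  18:4478  19:4104  20:1257  21:5780  22:6066  23:5175
  24:4273  25:5077  26:5247  27:3380  28:6856  29:6726  30:7131  31:7541
  32:5595  33:6308  34:2415  35:835  36:6426  37:710  38:4475  39:3779
  40:6616  41:6805  42:1201  43:2611  44:7580  45:1127  46:6185  47:6476
  48:3229  49:4986  50:1184  51:3667  52:278  53:1140  54:1798  55:6435
  56:1685  57:5784  58:704  59:3825  60:5804  61:8666  62:5768  63:4766
  64:532  65:8373  66:3003  67:3684  68:7915  69:8442  70:1785  71:2129
  72:1726  73:7328  74:8599  75:4305  76:5646  77:3140  78:6935  79:796
  80:2201  81:833  82:414  83:1385  84:8056  85:6331  86:2009  87:6112
  88:4363  89:6134  90:951  91:7402  92:5025  93:5409
Giant step factor: 3006^(-94) ≡ 4815 (mod 8693).
Scan 3491·4815^i mod 8693 for i = 0, 1, …:
  i=0: 3491   i=1: 5596   i=2: 5133   i=3: 1196
  i=4: 3974   i=5: 1517   i=6: 2235   i=7: 8284
  i=8: 3976   i=9: 2454     …   i=80: 5849
  i=81: 6308
Match at i=81, j=33: x = 81·94 + 33 = 7647.

7647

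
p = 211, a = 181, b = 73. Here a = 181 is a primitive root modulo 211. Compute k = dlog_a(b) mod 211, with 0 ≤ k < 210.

Baby-step giant-step with m = ceil(sqrt(210)) = 15.
Baby table (181^j mod 211 for j=0..14):
  0:1  1:181  2:56  3:8  4:182  5:26  6:64  7:190
  8:208  9:90  10:43  11:187  12:87  13:133  14:19
Giant step factor: 181^(-15) ≡ 67 (mod 211).
Scan 73·67^i mod 211 for i = 0, 1, …:
  i=0: 73   i=1: 38   i=2: 14   i=3: 94
  i=4: 179   i=5: 177   i=6: 43
Match at i=6, j=10: k = 6·15 + 10 = 100.

100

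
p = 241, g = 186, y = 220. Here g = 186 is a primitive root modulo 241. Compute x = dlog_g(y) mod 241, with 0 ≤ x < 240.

Baby-step giant-step with m = ceil(sqrt(240)) = 16.
Baby table (186^j mod 241 for j=0..15):
  0:1  1:186  2:133  3:156  4:96  5:22  6:236  7:34
  8:58  9:184  10:2  11:131  12:25  13:71  14:192  15:44
Giant step factor: 186^(-16) ≡ 24 (mod 241).
Scan 220·24^i mod 241 for i = 0, 1, …:
  i=0: 220   i=1: 219   i=2: 195   i=3: 101
  i=4: 14   i=5: 95   i=6: 111   i=7: 13
  i=8: 71
Match at i=8, j=13: x = 8·16 + 13 = 141.

141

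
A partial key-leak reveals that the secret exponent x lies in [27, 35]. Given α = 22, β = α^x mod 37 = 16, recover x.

28

Compute 22^27 mod 37 = 31, then multiply by 22 repeatedly:
  22^27=31  22^28=16
Found 16 at exponent 28.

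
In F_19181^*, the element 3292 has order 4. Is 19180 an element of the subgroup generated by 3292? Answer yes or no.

yes

19180 ∈ ⟨3292⟩ iff 19180^4 ≡ 1 (mod 19181), since |⟨3292⟩| = 4.
19180^4 mod 19181 = 1.
Since 1 = 1, 19180 lies in the subgroup.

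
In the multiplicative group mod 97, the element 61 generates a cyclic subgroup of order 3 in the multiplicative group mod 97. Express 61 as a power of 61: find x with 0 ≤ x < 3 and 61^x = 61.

1

Successive powers of 61 modulo 97:
  61^0=1  61^1=61
So 61^1 ≡ 61 (mod 97), giving x = 1.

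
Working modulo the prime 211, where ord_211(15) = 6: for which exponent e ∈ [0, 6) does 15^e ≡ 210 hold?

3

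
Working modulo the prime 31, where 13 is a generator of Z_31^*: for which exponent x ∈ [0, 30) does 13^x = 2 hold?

24

Successive powers of 13 modulo 31:
  13^0=1  13^1=13  13^2=14  13^3=27  13^4=10  13^5=6
  13^6=16  13^7=22  13^8=7  13^9=29  13^10=5  13^11=3
  13^12=8  13^13=11  13^14=19  13^15=30  13^16=18  13^17=17
  13^18=4  13^19=21  13^20=25  13^21=15  13^22=9  13^23=24
  13^24=2
So 13^24 ≡ 2 (mod 31), giving x = 24.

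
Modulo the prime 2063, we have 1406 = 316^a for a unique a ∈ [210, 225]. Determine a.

211

Compute 316^210 mod 2063 = 1506, then multiply by 316 repeatedly:
  316^210=1506  316^211=1406
Found 1406 at exponent 211.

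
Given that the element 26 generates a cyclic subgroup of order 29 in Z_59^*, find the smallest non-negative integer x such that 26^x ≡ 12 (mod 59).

15

Successive powers of 26 modulo 59:
  26^0=1  26^1=26  26^2=27  26^3=53  26^4=21  26^5=15
  26^6=36  26^7=51  26^8=28  26^9=20  26^10=48  26^11=9
  26^12=57  26^13=7  26^14=5  26^15=12
So 26^15 ≡ 12 (mod 59), giving x = 15.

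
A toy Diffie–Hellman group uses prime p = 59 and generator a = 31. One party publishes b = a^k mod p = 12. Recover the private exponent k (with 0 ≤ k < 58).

Baby-step giant-step with m = ceil(sqrt(58)) = 8.
Baby table (31^j mod 59 for j=0..7):
  0:1  1:31  2:17  3:55  4:53  5:50  6:16  7:24
Giant step factor: 31^(-8) ≡ 41 (mod 59).
Scan 12·41^i mod 59 for i = 0, 1, …:
  i=0: 12   i=1: 20   i=2: 53
Match at i=2, j=4: k = 2·8 + 4 = 20.

20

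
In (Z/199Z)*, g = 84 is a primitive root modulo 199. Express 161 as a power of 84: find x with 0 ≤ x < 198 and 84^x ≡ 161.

182

Baby-step giant-step with m = ceil(sqrt(198)) = 15.
Baby table (84^j mod 199 for j=0..14):
  0:1  1:84  2:91  3:82  4:122  5:99  6:157  7:54
  8:158  9:138  10:50  11:21  12:172  13:120  14:130
Giant step factor: 84^(-15) ≡ 191 (mod 199).
Scan 161·191^i mod 199 for i = 0, 1, …:
  i=0: 161   i=1: 105   i=2: 155   i=3: 153
  i=4: 169   i=5: 41   i=6: 70   i=7: 37
  i=8: 102   i=9: 179   i=10: 160   i=11: 113
  i=12: 91
Match at i=12, j=2: x = 12·15 + 2 = 182.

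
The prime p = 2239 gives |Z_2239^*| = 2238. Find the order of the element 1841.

373

The order of 1841 must divide p − 1 = 2238 = 2 · 3 · 373.
Divisors: 1, 2, 3, 6, 373, 746, 1119, 2238.
Check each in increasing order: 1841^1 ≡ 1841;  1841^2 ≡ 1674;  1841^3 ≡ 970;  1841^6 ≡ 520;  1841^373 ≡ 1.
Smallest exponent giving 1 is 373.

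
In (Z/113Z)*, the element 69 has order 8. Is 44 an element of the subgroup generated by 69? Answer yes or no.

⟨69⟩ has order 8; its elements mod 113 are {1, 15, 18, 44, 69, 95, 98, 112}.
44 is in this set.

yes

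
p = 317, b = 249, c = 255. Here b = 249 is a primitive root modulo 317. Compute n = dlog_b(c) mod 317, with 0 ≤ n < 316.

137

Baby-step giant-step with m = ceil(sqrt(316)) = 18.
Baby table (249^j mod 317 for j=0..17):
  0:1  1:249  2:186  3:32  4:43  5:246  6:73  7:108
  8:264  9:117  10:286  11:206  12:257  13:276  14:252  15:299
  16:273  17:139
Giant step factor: 249^(-18) ≡ 82 (mod 317).
Scan 255·82^i mod 317 for i = 0, 1, …:
  i=0: 255   i=1: 305   i=2: 284   i=3: 147
  i=4: 8   i=5: 22   i=6: 219   i=7: 206
Match at i=7, j=11: n = 7·18 + 11 = 137.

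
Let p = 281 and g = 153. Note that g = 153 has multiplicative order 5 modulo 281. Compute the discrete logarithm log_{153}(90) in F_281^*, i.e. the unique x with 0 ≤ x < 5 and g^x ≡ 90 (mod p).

Successive powers of 153 modulo 281:
  153^0=1  153^1=153  153^2=86  153^3=232  153^4=90
So 153^4 ≡ 90 (mod 281), giving x = 4.

4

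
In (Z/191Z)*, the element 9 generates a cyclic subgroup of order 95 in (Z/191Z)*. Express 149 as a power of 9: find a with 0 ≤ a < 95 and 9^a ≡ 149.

78

Baby-step giant-step with m = ceil(sqrt(95)) = 10.
Baby table (9^j mod 191 for j=0..9):
  0:1  1:9  2:81  3:156  4:67  5:30  6:79  7:138
  8:96  9:100
Giant step factor: 9^(-10) ≡ 125 (mod 191).
Scan 149·125^i mod 191 for i = 0, 1, …:
  i=0: 149   i=1: 98   i=2: 26   i=3: 3
  i=4: 184   i=5: 80   i=6: 68   i=7: 96
Match at i=7, j=8: a = 7·10 + 8 = 78.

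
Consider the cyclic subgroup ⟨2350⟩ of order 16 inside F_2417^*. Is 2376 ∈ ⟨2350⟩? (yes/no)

no

⟨2350⟩ has order 16; its elements mod 2417 are {1, 67, 345, 592, 974, 992, 1055, 1205, 1212, 1362, 1425, 1443, 1825, 2072, 2350, 2416}.
2376 is not in this set.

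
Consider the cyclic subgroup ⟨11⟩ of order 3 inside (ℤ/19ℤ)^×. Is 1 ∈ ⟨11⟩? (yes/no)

yes

1 ∈ ⟨11⟩ iff 1^3 ≡ 1 (mod 19), since |⟨11⟩| = 3.
1^3 mod 19 = 1.
Since 1 = 1, 1 lies in the subgroup.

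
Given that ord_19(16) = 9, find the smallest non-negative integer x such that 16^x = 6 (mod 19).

8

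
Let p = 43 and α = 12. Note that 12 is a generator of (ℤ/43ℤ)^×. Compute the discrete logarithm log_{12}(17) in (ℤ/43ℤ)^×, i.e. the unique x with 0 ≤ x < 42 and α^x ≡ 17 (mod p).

Baby-step giant-step with m = ceil(sqrt(42)) = 7.
Baby table (12^j mod 43 for j=0..6):
  0:1  1:12  2:15  3:8  4:10  5:34  6:21
Giant step factor: 12^(-7) ≡ 7 (mod 43).
Scan 17·7^i mod 43 for i = 0, 1, …:
  i=0: 17   i=1: 33   i=2: 16   i=3: 26
  i=4: 10
Match at i=4, j=4: x = 4·7 + 4 = 32.

32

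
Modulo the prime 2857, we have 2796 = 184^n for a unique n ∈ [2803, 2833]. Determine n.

Compute 184^2803 mod 2857 = 1337, then multiply by 184 repeatedly:
  184^2803=1337  184^2804=306  184^2805=2021  184^2806=454  184^2807=683
  184^2808=2821  184^2809=1947  184^2810=1123  184^2811=928  184^2812=2189
  184^2813=2796
Found 2796 at exponent 2813.

2813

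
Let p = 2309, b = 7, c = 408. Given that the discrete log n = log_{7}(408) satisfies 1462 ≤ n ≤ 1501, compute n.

1469

Compute 7^1462 mod 2309 = 1085, then multiply by 7 repeatedly:
  7^1462=1085  7^1463=668  7^1464=58  7^1465=406  7^1466=533
  7^1467=1422  7^1468=718  7^1469=408
Found 408 at exponent 1469.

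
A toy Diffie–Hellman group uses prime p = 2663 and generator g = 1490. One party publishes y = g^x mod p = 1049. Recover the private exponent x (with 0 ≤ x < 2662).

106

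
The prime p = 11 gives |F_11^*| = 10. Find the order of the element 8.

The order of 8 must divide p − 1 = 10 = 2 · 5.
Divisors: 1, 2, 5, 10.
Check each in increasing order: 8^1 ≡ 8;  8^2 ≡ 9;  8^5 ≡ 10;  8^10 ≡ 1.
Smallest exponent giving 1 is 10.

10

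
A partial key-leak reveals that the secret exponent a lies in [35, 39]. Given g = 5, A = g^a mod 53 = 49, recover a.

Compute 5^35 mod 53 = 31, then multiply by 5 repeatedly:
  5^35=31  5^36=49
Found 49 at exponent 36.

36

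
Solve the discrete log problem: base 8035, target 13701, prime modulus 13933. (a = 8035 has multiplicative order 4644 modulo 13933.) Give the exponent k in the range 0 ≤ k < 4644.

961

Baby-step giant-step with m = ceil(sqrt(4644)) = 69.
Baby table (8035^j mod 13933 for j=0..68):
  0:1  1:8035  2:9636  3:13512  4:2984  5:11680  6:10045  7:11639
  8:1069  9:6687  10:4397  11:9740  12:13172  13:1952  14:9695  15:13855
  16:255  17:774  18:4972  19:4109  20:8538  21:10671  22:11736  23:216
  24:7868  25:5359  26:6595  27:3626  28:1007  29:10105  30:6084  31:7976
  32:9293  33:2308  34:13890  35:2820  36:3642  37:4170  38:11018  39:13281
  40:13921  41:1111  42:9765  43:5052  44:5991  45:13103  46:4857  47:13595
  48:1105  49:3354  50:2968  51:8517  52:9132  53:4442  54:9057  55:936
  56:10873  57:4645  58:10001  59:6424  60:9008  61:11278  62:12431  63:11341
  64:3115  65:5357  66:4458  67:12220  68:1849
Giant step factor: 8035^(-69) ≡ 5099 (mod 13933).
Scan 13701·5099^i mod 13933 for i = 0, 1, …:
  i=0: 13701   i=1: 1337   i=2: 4126   i=3: 13577
  i=4: 9979   i=5: 13538   i=6: 6180   i=7: 9307
  i=8: 595   i=9: 10444   i=10: 2030   i=11: 12684
  i=12: 12663   i=13: 3115
Match at i=13, j=64: k = 13·69 + 64 = 961.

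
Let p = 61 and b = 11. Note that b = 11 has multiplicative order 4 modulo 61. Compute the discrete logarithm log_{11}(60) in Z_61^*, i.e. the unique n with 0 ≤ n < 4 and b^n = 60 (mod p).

2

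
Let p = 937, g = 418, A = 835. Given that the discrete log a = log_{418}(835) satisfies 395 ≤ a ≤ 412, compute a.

398

Compute 418^395 mod 937 = 5, then multiply by 418 repeatedly:
  418^395=5  418^396=216  418^397=336  418^398=835
Found 835 at exponent 398.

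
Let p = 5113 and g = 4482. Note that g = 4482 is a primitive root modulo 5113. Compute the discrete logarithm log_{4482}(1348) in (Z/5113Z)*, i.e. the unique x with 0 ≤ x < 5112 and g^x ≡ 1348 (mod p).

1669

Baby-step giant-step with m = ceil(sqrt(5112)) = 72.
Baby table (4482^j mod 5113 for j=0..71):
  0:1  1:4482  2:4460  3:3003  4:2030  5:2433  6:3790  7:1394
  8:4935  9:4945  10:3748  11:2331  12:1683  13:1531  14:296  15:2405
  16:1006  17:4339  18:2659  19:4348  20:2093  21:3584  22:3555  23:1402
  24:5000  25:4834  26:2207  27:3232  28:695  29:1173  30:1222  31:981
  32:4775  33:3645  34:855  35:2473  36:4115  37:839  38:2343  39:4337
  40:3921  41:541  42:1200  43:4637  44:3802  45:4048  46:2212  47:77
  48:2543  49:849  50:1146  51:2920  52:3273  53:389  54:5078  55:1633
  56:2403  57:2268  58:532  59:1766  60:288  61:2340  62:1117  63:767
  64:1758  65:223  66:2451  67:2658  68:4979  69:2746  70:581  71:1525
Giant step factor: 4482^(-72) ≡ 1339 (mod 5113).
Scan 1348·1339^i mod 5113 for i = 0, 1, …:
  i=0: 1348   i=1: 83   i=2: 3764   i=3: 3691
  i=4: 3091   i=5: 2432   i=6: 4580   i=7: 2133
  i=8: 3033   i=9: 1465     …   i=22: 1456
  i=23: 1531
Match at i=23, j=13: x = 23·72 + 13 = 1669.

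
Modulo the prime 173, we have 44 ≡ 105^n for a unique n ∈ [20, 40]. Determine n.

Compute 105^20 mod 173 = 84, then multiply by 105 repeatedly:
  105^20=84  105^21=170  105^22=31  105^23=141  105^24=100
  105^25=120  105^26=144  105^27=69  105^28=152  105^29=44
Found 44 at exponent 29.

29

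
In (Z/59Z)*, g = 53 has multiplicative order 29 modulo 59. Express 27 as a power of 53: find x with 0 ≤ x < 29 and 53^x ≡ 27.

Successive powers of 53 modulo 59:
  53^0=1  53^1=53  53^2=36  53^3=20  53^4=57  53^5=12
  53^6=46  53^7=19  53^8=4  53^9=35  53^10=26  53^11=21
  53^12=51  53^13=48  53^14=7  53^15=17  53^16=16  53^17=22
  53^18=45  53^19=25  53^20=27
So 53^20 ≡ 27 (mod 59), giving x = 20.

20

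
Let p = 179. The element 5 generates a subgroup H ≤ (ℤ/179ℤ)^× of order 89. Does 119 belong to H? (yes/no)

no

119 ∈ ⟨5⟩ iff 119^89 ≡ 1 (mod 179), since |⟨5⟩| = 89.
119^89 mod 179 = 178.
Since 178 ≠ 1, 119 does not lie in the subgroup.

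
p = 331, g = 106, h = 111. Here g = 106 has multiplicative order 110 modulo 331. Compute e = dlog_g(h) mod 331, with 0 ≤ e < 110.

10

Successive powers of 106 modulo 331:
  106^0=1  106^1=106  106^2=313  106^3=78  106^4=324  106^5=251
  106^6=126  106^7=116  106^8=49  106^9=229  106^10=111
So 106^10 ≡ 111 (mod 331), giving e = 10.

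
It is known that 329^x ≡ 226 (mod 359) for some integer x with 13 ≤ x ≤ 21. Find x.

13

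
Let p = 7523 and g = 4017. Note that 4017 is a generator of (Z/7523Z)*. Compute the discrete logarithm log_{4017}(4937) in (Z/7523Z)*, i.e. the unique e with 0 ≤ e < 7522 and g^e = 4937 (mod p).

6277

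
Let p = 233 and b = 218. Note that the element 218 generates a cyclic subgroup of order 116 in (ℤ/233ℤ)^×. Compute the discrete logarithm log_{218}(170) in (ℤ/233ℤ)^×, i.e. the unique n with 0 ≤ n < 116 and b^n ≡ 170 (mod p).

Successive powers of 218 modulo 233:
  218^0=1  218^1=218  218^2=225  218^3=120  218^4=64  218^5=205
  218^6=187  218^7=224  218^8=135  218^9=72  218^10=85  218^11=123
  218^12=19  218^13=181  218^14=81  218^15=183  218^16=51  218^17=167
  218^18=58  218^19=62  218^20=2  218^21=203  218^22=217  218^23=7
  218^24=128  218^25=177  218^26=141  218^27=215  218^28=37  218^29=144
  218^30=170
So 218^30 ≡ 170 (mod 233), giving n = 30.

30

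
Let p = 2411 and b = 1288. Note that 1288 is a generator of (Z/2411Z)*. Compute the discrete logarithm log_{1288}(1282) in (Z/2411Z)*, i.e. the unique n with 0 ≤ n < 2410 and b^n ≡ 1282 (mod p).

Baby-step giant-step with m = ceil(sqrt(2410)) = 50.
Baby table (1288^j mod 2411 for j=0..49):
  0:1  1:1288  2:176  3:54  4:2044  5:2271  6:505  7:1881
  8:2084  9:749  10:312  11:1630  12:1870  13:2382  14:1224  15:2129
  16:845  17:999  18:1649  19:2232  20:904  21:2250  22:2389  23:596
  24:950  25:1223  26:841  27:669  28:945  29:2016  30:2372  31:399
  32:369  33:305  34:2258  35:638  36:2004  37:1382  38:698  39:2132
  40:2298  41:1527  42:1811  43:1131  44:484  45:1354  46:799  47:2026
  48:786  49:2159
Giant step factor: 1288^(-50) ≡ 1793 (mod 2411).
Scan 1282·1793^i mod 2411 for i = 0, 1, …:
  i=0: 1282   i=1: 943   i=2: 688   i=3: 1563
  i=4: 877   i=5: 489   i=6: 1584   i=7: 2365
  i=8: 1907   i=9: 453     …   i=15: 1154
  i=16: 484
Match at i=16, j=44: n = 16·50 + 44 = 844.

844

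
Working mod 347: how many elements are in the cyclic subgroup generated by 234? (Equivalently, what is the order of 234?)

346

The order of 234 must divide p − 1 = 346 = 2 · 173.
Divisors: 1, 2, 173, 346.
Check each in increasing order: 234^1 ≡ 234;  234^2 ≡ 277;  234^173 ≡ 346;  234^346 ≡ 1.
Smallest exponent giving 1 is 346.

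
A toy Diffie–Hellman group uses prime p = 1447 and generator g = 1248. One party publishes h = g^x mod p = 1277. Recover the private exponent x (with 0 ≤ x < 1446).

324

Baby-step giant-step with m = ceil(sqrt(1446)) = 39.
Baby table (1248^j mod 1447 for j=0..38):
  0:1  1:1248  2:532  3:1210  4:859  5:1252  6:1183  7:444
  8:1358  9:347  10:403  11:835  12:240  13:1438  14:344  15:1000
  16:686  17:951  18:308  19:929  20:345  21:801  22:1218  23:714
  24:1167  25:734  26:81  27:1245  28:1129  29:1061  30:123  31:122
  32:321  33:1236  34:26  35:614  36:809  37:1073  38:629
Giant step factor: 1248^(-39) ≡ 526 (mod 1447).
Scan 1277·526^i mod 1447 for i = 0, 1, …:
  i=0: 1277   i=1: 294   i=2: 1262   i=3: 1086
  i=4: 1118   i=5: 586   i=6: 25   i=7: 127
  i=8: 240
Match at i=8, j=12: x = 8·39 + 12 = 324.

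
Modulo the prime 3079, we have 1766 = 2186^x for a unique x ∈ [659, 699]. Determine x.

698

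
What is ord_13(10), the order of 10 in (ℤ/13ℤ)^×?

The order of 10 must divide p − 1 = 12 = 2^2 · 3.
Divisors: 1, 2, 3, 4, 6, 12.
Check each in increasing order: 10^1 ≡ 10;  10^2 ≡ 9;  10^3 ≡ 12;  10^4 ≡ 3;  10^6 ≡ 1.
Smallest exponent giving 1 is 6.

6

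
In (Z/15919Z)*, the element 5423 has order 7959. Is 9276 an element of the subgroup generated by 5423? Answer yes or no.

yes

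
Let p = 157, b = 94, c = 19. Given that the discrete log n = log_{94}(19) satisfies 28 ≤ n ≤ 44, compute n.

Compute 94^28 mod 157 = 100, then multiply by 94 repeatedly:
  94^28=100  94^29=137  94^30=4  94^31=62  94^32=19
Found 19 at exponent 32.

32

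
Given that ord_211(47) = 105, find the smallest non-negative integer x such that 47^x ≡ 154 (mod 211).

Baby-step giant-step with m = ceil(sqrt(105)) = 11.
Baby table (47^j mod 211 for j=0..10):
  0:1  1:47  2:99  3:11  4:95  5:34  6:121  7:201
  8:163  9:65  10:101
Giant step factor: 47^(-11) ≡ 209 (mod 211).
Scan 154·209^i mod 211 for i = 0, 1, …:
  i=0: 154   i=1: 114   i=2: 194   i=3: 34
Match at i=3, j=5: x = 3·11 + 5 = 38.

38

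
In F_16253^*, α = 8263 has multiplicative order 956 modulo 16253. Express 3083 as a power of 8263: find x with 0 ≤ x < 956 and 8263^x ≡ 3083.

Baby-step giant-step with m = ceil(sqrt(956)) = 31.
Baby table (8263^j mod 16253 for j=0..30):
  0:1  1:8263  2:14569  3:13929  4:7834  5:12896  6:4980  7:13397
  8:228  9:14869  10:6120  11:6477  12:14575  13:14748  14:13983  15:15205
  16:3225  17:9508  18:13855  19:13986  20:7488  21:14426  22:2536  23:4851
  24:3915  25:6175  26:5858  27:3220  28:699  29:6022  30:9353
Giant step factor: 8263^(-31) ≡ 7160 (mod 16253).
Scan 3083·7160^i mod 16253 for i = 0, 1, …:
  i=0: 3083   i=1: 2706   i=2: 1384   i=3: 11363
  i=4: 12815   i=5: 7215   i=6: 7366   i=7: 15828
  i=8: 12564   i=9: 14138     …   i=16: 9280
  i=17: 2536
Match at i=17, j=22: x = 17·31 + 22 = 549.

549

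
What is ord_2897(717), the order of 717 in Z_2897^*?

2896

The order of 717 must divide p − 1 = 2896 = 2^4 · 181.
Divisors: 1, 2, 4, 8, 16, 181, 362, 724, 1448, 2896.
Check each in increasing order: 717^1 ≡ 717;  717^2 ≡ 1320;  717^4 ≡ 1303;  717^8 ≡ 167;  717^16 ≡ 1816;  717^181 ≡ 861;  717^362 ≡ 2586;  717^724 ≡ 1120;  717^1448 ≡ 2896;  717^2896 ≡ 1.
Smallest exponent giving 1 is 2896.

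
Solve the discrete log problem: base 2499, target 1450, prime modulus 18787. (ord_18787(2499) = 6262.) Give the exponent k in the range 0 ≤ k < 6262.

2963

Baby-step giant-step with m = ceil(sqrt(6262)) = 80.
Baby table (2499^j mod 18787 for j=0..79):
  0:1  1:2499  2:7717  3:9321  4:16086  5:13521  6:9953  7:17346
  8:6045  9:1707  10:1144  11:3232  12:17145  13:10995  14:9911  15:6323
  16:1310  17:4752  18:1864  19:17747  20:12433  21:15156  22:252  23:9777
  24:9623  25:517  26:14467  27:6845  28:9485  29:12608  30:1593  31:16850
  32:6483  33:6623  34:18317  35:9051  36:17688  37:15288  38:10741  39:13923
  40:53  41:938  42:14474  43:5551  44:7143  45:2707  46:1473  47:17562
  48:1006  49:15323  50:4271  51:2213  52:6909  53:338  54:18034  55:15740
  56:13069  57:7625  58:4857  59:1241  60:1404  61:14214  62:13356  63:10932
  64:2770  65:8614  66:15271  67:5832  68:14243  69:10679  70:9281  71:10061
  72:5433  73:12853  74:12664  75:10028  76:16901  77:2423  78:5663  79:5226
Giant step factor: 2499^(-80) ≡ 16192 (mod 18787).
Scan 1450·16192^i mod 18787 for i = 0, 1, …:
  i=0: 1450   i=1: 13437   i=2: 18444   i=3: 7096
  i=4: 15927   i=5: 835   i=6: 12467   i=7: 18136
  i=8: 17302   i=9: 2240     …   i=36: 12398
  i=37: 9321
Match at i=37, j=3: k = 37·80 + 3 = 2963.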